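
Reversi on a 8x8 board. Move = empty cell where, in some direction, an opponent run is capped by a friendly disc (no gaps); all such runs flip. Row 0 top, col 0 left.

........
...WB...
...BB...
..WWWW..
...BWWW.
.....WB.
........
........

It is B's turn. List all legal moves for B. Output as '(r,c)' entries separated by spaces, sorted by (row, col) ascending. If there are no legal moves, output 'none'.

Answer: (0,2) (0,3) (1,2) (2,1) (2,5) (3,6) (4,1) (4,2) (4,7) (5,4) (5,7)

Derivation:
(0,2): flips 1 -> legal
(0,3): flips 1 -> legal
(0,4): no bracket -> illegal
(1,2): flips 1 -> legal
(2,1): flips 1 -> legal
(2,2): no bracket -> illegal
(2,5): flips 1 -> legal
(2,6): no bracket -> illegal
(3,1): no bracket -> illegal
(3,6): flips 1 -> legal
(3,7): no bracket -> illegal
(4,1): flips 1 -> legal
(4,2): flips 1 -> legal
(4,7): flips 3 -> legal
(5,3): no bracket -> illegal
(5,4): flips 3 -> legal
(5,7): flips 2 -> legal
(6,4): no bracket -> illegal
(6,5): no bracket -> illegal
(6,6): no bracket -> illegal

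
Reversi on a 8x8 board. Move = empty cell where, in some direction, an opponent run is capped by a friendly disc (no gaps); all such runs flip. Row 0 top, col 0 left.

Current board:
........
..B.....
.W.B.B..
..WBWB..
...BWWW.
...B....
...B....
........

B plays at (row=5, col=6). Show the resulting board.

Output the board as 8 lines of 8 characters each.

Place B at (5,6); scan 8 dirs for brackets.
Dir NW: opp run (4,5) (3,4) capped by B -> flip
Dir N: opp run (4,6), next='.' -> no flip
Dir NE: first cell '.' (not opp) -> no flip
Dir W: first cell '.' (not opp) -> no flip
Dir E: first cell '.' (not opp) -> no flip
Dir SW: first cell '.' (not opp) -> no flip
Dir S: first cell '.' (not opp) -> no flip
Dir SE: first cell '.' (not opp) -> no flip
All flips: (3,4) (4,5)

Answer: ........
..B.....
.W.B.B..
..WBBB..
...BWBW.
...B..B.
...B....
........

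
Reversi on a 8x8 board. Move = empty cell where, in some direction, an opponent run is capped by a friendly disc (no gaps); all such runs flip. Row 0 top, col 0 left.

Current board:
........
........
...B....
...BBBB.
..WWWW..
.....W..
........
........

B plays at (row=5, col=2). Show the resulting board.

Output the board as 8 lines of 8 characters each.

Place B at (5,2); scan 8 dirs for brackets.
Dir NW: first cell '.' (not opp) -> no flip
Dir N: opp run (4,2), next='.' -> no flip
Dir NE: opp run (4,3) capped by B -> flip
Dir W: first cell '.' (not opp) -> no flip
Dir E: first cell '.' (not opp) -> no flip
Dir SW: first cell '.' (not opp) -> no flip
Dir S: first cell '.' (not opp) -> no flip
Dir SE: first cell '.' (not opp) -> no flip
All flips: (4,3)

Answer: ........
........
...B....
...BBBB.
..WBWW..
..B..W..
........
........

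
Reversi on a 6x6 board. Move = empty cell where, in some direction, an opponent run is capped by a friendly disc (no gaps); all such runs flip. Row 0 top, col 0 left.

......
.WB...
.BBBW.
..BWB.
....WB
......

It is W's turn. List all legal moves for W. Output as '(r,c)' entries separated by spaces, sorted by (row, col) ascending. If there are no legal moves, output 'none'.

Answer: (1,3) (2,0) (3,1) (3,5)

Derivation:
(0,1): no bracket -> illegal
(0,2): no bracket -> illegal
(0,3): no bracket -> illegal
(1,0): no bracket -> illegal
(1,3): flips 2 -> legal
(1,4): no bracket -> illegal
(2,0): flips 3 -> legal
(2,5): no bracket -> illegal
(3,0): no bracket -> illegal
(3,1): flips 2 -> legal
(3,5): flips 1 -> legal
(4,1): no bracket -> illegal
(4,2): no bracket -> illegal
(4,3): no bracket -> illegal
(5,4): no bracket -> illegal
(5,5): no bracket -> illegal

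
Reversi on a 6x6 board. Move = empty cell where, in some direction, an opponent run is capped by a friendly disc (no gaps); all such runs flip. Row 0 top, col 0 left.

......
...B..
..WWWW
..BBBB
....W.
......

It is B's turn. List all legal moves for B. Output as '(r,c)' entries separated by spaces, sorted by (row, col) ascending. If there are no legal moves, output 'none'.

(1,1): flips 1 -> legal
(1,2): flips 2 -> legal
(1,4): flips 2 -> legal
(1,5): flips 2 -> legal
(2,1): no bracket -> illegal
(3,1): flips 1 -> legal
(4,3): no bracket -> illegal
(4,5): no bracket -> illegal
(5,3): flips 1 -> legal
(5,4): flips 1 -> legal
(5,5): flips 1 -> legal

Answer: (1,1) (1,2) (1,4) (1,5) (3,1) (5,3) (5,4) (5,5)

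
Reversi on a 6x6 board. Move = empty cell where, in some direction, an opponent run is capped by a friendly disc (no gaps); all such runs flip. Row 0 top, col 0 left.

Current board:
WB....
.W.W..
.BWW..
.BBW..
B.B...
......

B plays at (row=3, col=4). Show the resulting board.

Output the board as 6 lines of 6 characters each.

Place B at (3,4); scan 8 dirs for brackets.
Dir NW: opp run (2,3), next='.' -> no flip
Dir N: first cell '.' (not opp) -> no flip
Dir NE: first cell '.' (not opp) -> no flip
Dir W: opp run (3,3) capped by B -> flip
Dir E: first cell '.' (not opp) -> no flip
Dir SW: first cell '.' (not opp) -> no flip
Dir S: first cell '.' (not opp) -> no flip
Dir SE: first cell '.' (not opp) -> no flip
All flips: (3,3)

Answer: WB....
.W.W..
.BWW..
.BBBB.
B.B...
......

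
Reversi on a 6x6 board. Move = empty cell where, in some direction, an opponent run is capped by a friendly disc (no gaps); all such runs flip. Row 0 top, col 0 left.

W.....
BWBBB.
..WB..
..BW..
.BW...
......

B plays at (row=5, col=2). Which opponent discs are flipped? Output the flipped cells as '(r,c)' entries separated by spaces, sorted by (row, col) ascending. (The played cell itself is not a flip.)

Dir NW: first cell 'B' (not opp) -> no flip
Dir N: opp run (4,2) capped by B -> flip
Dir NE: first cell '.' (not opp) -> no flip
Dir W: first cell '.' (not opp) -> no flip
Dir E: first cell '.' (not opp) -> no flip
Dir SW: edge -> no flip
Dir S: edge -> no flip
Dir SE: edge -> no flip

Answer: (4,2)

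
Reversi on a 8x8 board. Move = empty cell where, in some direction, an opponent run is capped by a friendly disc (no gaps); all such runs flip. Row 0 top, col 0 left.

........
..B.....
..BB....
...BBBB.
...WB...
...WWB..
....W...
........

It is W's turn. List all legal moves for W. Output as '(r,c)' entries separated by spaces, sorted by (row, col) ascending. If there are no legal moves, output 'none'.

(0,1): no bracket -> illegal
(0,2): no bracket -> illegal
(0,3): no bracket -> illegal
(1,1): no bracket -> illegal
(1,3): flips 2 -> legal
(1,4): no bracket -> illegal
(2,1): no bracket -> illegal
(2,4): flips 2 -> legal
(2,5): flips 1 -> legal
(2,6): flips 2 -> legal
(2,7): no bracket -> illegal
(3,1): no bracket -> illegal
(3,2): no bracket -> illegal
(3,7): no bracket -> illegal
(4,2): no bracket -> illegal
(4,5): flips 1 -> legal
(4,6): flips 1 -> legal
(4,7): no bracket -> illegal
(5,6): flips 1 -> legal
(6,5): no bracket -> illegal
(6,6): no bracket -> illegal

Answer: (1,3) (2,4) (2,5) (2,6) (4,5) (4,6) (5,6)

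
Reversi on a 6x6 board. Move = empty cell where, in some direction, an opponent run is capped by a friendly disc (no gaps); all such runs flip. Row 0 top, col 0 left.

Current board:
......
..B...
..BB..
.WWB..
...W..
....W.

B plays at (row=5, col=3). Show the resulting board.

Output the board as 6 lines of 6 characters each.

Answer: ......
..B...
..BB..
.WWB..
...B..
...BW.

Derivation:
Place B at (5,3); scan 8 dirs for brackets.
Dir NW: first cell '.' (not opp) -> no flip
Dir N: opp run (4,3) capped by B -> flip
Dir NE: first cell '.' (not opp) -> no flip
Dir W: first cell '.' (not opp) -> no flip
Dir E: opp run (5,4), next='.' -> no flip
Dir SW: edge -> no flip
Dir S: edge -> no flip
Dir SE: edge -> no flip
All flips: (4,3)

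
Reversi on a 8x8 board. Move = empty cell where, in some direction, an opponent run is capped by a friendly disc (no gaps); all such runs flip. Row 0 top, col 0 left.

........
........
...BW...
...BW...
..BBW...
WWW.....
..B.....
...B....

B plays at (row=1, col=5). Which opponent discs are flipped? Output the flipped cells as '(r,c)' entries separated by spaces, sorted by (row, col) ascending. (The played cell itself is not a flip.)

Dir NW: first cell '.' (not opp) -> no flip
Dir N: first cell '.' (not opp) -> no flip
Dir NE: first cell '.' (not opp) -> no flip
Dir W: first cell '.' (not opp) -> no flip
Dir E: first cell '.' (not opp) -> no flip
Dir SW: opp run (2,4) capped by B -> flip
Dir S: first cell '.' (not opp) -> no flip
Dir SE: first cell '.' (not opp) -> no flip

Answer: (2,4)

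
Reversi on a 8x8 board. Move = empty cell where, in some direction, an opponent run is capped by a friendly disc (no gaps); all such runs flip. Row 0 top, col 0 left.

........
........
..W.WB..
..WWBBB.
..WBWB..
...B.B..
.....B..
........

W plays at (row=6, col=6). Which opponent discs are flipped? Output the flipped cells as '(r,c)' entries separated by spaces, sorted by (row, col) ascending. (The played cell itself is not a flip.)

Dir NW: opp run (5,5) capped by W -> flip
Dir N: first cell '.' (not opp) -> no flip
Dir NE: first cell '.' (not opp) -> no flip
Dir W: opp run (6,5), next='.' -> no flip
Dir E: first cell '.' (not opp) -> no flip
Dir SW: first cell '.' (not opp) -> no flip
Dir S: first cell '.' (not opp) -> no flip
Dir SE: first cell '.' (not opp) -> no flip

Answer: (5,5)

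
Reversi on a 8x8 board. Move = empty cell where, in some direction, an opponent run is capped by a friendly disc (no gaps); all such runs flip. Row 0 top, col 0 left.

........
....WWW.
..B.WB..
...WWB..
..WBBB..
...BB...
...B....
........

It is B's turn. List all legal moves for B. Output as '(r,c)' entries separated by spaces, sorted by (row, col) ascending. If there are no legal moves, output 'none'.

Answer: (0,3) (0,4) (0,5) (0,7) (1,3) (2,3) (3,1) (3,2) (4,1)

Derivation:
(0,3): flips 1 -> legal
(0,4): flips 3 -> legal
(0,5): flips 1 -> legal
(0,6): no bracket -> illegal
(0,7): flips 1 -> legal
(1,3): flips 1 -> legal
(1,7): no bracket -> illegal
(2,3): flips 3 -> legal
(2,6): no bracket -> illegal
(2,7): no bracket -> illegal
(3,1): flips 1 -> legal
(3,2): flips 2 -> legal
(4,1): flips 1 -> legal
(5,1): no bracket -> illegal
(5,2): no bracket -> illegal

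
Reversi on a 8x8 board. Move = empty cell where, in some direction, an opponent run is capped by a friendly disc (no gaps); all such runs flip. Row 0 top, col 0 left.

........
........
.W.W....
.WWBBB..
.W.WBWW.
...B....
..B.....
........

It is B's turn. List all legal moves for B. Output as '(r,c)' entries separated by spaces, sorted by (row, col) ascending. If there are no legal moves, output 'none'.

Answer: (1,2) (1,3) (3,0) (4,2) (4,7) (5,2) (5,5) (5,6) (5,7)

Derivation:
(1,0): no bracket -> illegal
(1,1): no bracket -> illegal
(1,2): flips 1 -> legal
(1,3): flips 1 -> legal
(1,4): no bracket -> illegal
(2,0): no bracket -> illegal
(2,2): no bracket -> illegal
(2,4): no bracket -> illegal
(3,0): flips 2 -> legal
(3,6): no bracket -> illegal
(3,7): no bracket -> illegal
(4,0): no bracket -> illegal
(4,2): flips 1 -> legal
(4,7): flips 2 -> legal
(5,0): no bracket -> illegal
(5,1): no bracket -> illegal
(5,2): flips 1 -> legal
(5,4): no bracket -> illegal
(5,5): flips 1 -> legal
(5,6): flips 1 -> legal
(5,7): flips 1 -> legal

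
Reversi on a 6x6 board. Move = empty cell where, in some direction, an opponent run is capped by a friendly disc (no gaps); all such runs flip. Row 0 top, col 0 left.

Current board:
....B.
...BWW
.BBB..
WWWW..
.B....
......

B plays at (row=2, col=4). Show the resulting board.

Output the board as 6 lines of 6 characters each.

Place B at (2,4); scan 8 dirs for brackets.
Dir NW: first cell 'B' (not opp) -> no flip
Dir N: opp run (1,4) capped by B -> flip
Dir NE: opp run (1,5), next=edge -> no flip
Dir W: first cell 'B' (not opp) -> no flip
Dir E: first cell '.' (not opp) -> no flip
Dir SW: opp run (3,3), next='.' -> no flip
Dir S: first cell '.' (not opp) -> no flip
Dir SE: first cell '.' (not opp) -> no flip
All flips: (1,4)

Answer: ....B.
...BBW
.BBBB.
WWWW..
.B....
......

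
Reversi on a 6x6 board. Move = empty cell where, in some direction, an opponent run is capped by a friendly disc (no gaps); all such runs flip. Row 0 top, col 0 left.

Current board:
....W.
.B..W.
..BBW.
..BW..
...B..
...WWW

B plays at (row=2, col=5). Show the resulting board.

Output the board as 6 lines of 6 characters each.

Answer: ....W.
.B..W.
..BBBB
..BW..
...B..
...WWW

Derivation:
Place B at (2,5); scan 8 dirs for brackets.
Dir NW: opp run (1,4), next='.' -> no flip
Dir N: first cell '.' (not opp) -> no flip
Dir NE: edge -> no flip
Dir W: opp run (2,4) capped by B -> flip
Dir E: edge -> no flip
Dir SW: first cell '.' (not opp) -> no flip
Dir S: first cell '.' (not opp) -> no flip
Dir SE: edge -> no flip
All flips: (2,4)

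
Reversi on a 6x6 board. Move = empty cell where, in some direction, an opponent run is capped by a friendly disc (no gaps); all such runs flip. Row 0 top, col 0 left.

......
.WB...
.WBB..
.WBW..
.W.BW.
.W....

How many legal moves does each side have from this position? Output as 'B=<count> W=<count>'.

-- B to move --
(0,0): flips 1 -> legal
(0,1): no bracket -> illegal
(0,2): no bracket -> illegal
(1,0): flips 2 -> legal
(2,0): flips 1 -> legal
(2,4): no bracket -> illegal
(3,0): flips 2 -> legal
(3,4): flips 1 -> legal
(3,5): no bracket -> illegal
(4,0): flips 1 -> legal
(4,2): no bracket -> illegal
(4,5): flips 1 -> legal
(5,0): flips 1 -> legal
(5,2): no bracket -> illegal
(5,3): no bracket -> illegal
(5,4): no bracket -> illegal
(5,5): flips 2 -> legal
B mobility = 9
-- W to move --
(0,1): no bracket -> illegal
(0,2): no bracket -> illegal
(0,3): flips 1 -> legal
(1,3): flips 3 -> legal
(1,4): flips 2 -> legal
(2,4): flips 2 -> legal
(3,4): no bracket -> illegal
(4,2): flips 1 -> legal
(5,2): no bracket -> illegal
(5,3): flips 1 -> legal
(5,4): flips 2 -> legal
W mobility = 7

Answer: B=9 W=7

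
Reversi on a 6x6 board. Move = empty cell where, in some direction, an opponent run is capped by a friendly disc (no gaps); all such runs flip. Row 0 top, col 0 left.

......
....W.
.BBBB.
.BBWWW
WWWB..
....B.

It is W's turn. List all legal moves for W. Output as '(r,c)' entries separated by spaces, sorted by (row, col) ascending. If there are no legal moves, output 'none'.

Answer: (1,1) (1,2) (1,3) (1,5) (2,0) (3,0) (4,4) (5,2) (5,3)

Derivation:
(1,0): no bracket -> illegal
(1,1): flips 3 -> legal
(1,2): flips 3 -> legal
(1,3): flips 4 -> legal
(1,5): flips 1 -> legal
(2,0): flips 1 -> legal
(2,5): no bracket -> illegal
(3,0): flips 2 -> legal
(4,4): flips 1 -> legal
(4,5): no bracket -> illegal
(5,2): flips 1 -> legal
(5,3): flips 1 -> legal
(5,5): no bracket -> illegal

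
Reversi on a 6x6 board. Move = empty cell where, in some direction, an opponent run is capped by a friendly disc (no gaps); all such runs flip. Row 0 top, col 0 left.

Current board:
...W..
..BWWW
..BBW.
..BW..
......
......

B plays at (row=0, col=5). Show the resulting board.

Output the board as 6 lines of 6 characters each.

Place B at (0,5); scan 8 dirs for brackets.
Dir NW: edge -> no flip
Dir N: edge -> no flip
Dir NE: edge -> no flip
Dir W: first cell '.' (not opp) -> no flip
Dir E: edge -> no flip
Dir SW: opp run (1,4) capped by B -> flip
Dir S: opp run (1,5), next='.' -> no flip
Dir SE: edge -> no flip
All flips: (1,4)

Answer: ...W.B
..BWBW
..BBW.
..BW..
......
......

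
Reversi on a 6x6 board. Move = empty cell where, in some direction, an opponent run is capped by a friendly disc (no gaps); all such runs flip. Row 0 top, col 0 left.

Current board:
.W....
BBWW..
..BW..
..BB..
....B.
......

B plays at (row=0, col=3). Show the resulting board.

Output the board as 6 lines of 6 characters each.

Answer: .W.B..
BBWB..
..BB..
..BB..
....B.
......

Derivation:
Place B at (0,3); scan 8 dirs for brackets.
Dir NW: edge -> no flip
Dir N: edge -> no flip
Dir NE: edge -> no flip
Dir W: first cell '.' (not opp) -> no flip
Dir E: first cell '.' (not opp) -> no flip
Dir SW: opp run (1,2), next='.' -> no flip
Dir S: opp run (1,3) (2,3) capped by B -> flip
Dir SE: first cell '.' (not opp) -> no flip
All flips: (1,3) (2,3)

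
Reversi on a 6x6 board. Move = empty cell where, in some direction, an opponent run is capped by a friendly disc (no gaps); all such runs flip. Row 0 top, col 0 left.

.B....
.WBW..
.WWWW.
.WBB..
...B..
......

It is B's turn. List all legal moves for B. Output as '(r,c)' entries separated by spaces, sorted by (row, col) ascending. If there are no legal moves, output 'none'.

Answer: (0,0) (0,3) (1,0) (1,4) (1,5) (3,0) (3,4) (4,1)

Derivation:
(0,0): flips 2 -> legal
(0,2): no bracket -> illegal
(0,3): flips 2 -> legal
(0,4): no bracket -> illegal
(1,0): flips 2 -> legal
(1,4): flips 2 -> legal
(1,5): flips 1 -> legal
(2,0): no bracket -> illegal
(2,5): no bracket -> illegal
(3,0): flips 2 -> legal
(3,4): flips 1 -> legal
(3,5): no bracket -> illegal
(4,0): no bracket -> illegal
(4,1): flips 3 -> legal
(4,2): no bracket -> illegal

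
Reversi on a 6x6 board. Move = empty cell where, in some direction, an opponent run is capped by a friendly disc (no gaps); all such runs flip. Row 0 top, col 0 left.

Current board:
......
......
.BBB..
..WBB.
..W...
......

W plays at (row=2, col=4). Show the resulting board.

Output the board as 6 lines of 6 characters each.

Answer: ......
......
.BBBW.
..WWB.
..W...
......

Derivation:
Place W at (2,4); scan 8 dirs for brackets.
Dir NW: first cell '.' (not opp) -> no flip
Dir N: first cell '.' (not opp) -> no flip
Dir NE: first cell '.' (not opp) -> no flip
Dir W: opp run (2,3) (2,2) (2,1), next='.' -> no flip
Dir E: first cell '.' (not opp) -> no flip
Dir SW: opp run (3,3) capped by W -> flip
Dir S: opp run (3,4), next='.' -> no flip
Dir SE: first cell '.' (not opp) -> no flip
All flips: (3,3)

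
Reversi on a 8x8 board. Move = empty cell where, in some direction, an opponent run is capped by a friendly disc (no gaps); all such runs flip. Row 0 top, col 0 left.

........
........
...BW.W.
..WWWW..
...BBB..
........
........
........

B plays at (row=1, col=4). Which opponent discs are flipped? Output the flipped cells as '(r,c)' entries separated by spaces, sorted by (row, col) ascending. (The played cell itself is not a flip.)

Answer: (2,4) (3,4)

Derivation:
Dir NW: first cell '.' (not opp) -> no flip
Dir N: first cell '.' (not opp) -> no flip
Dir NE: first cell '.' (not opp) -> no flip
Dir W: first cell '.' (not opp) -> no flip
Dir E: first cell '.' (not opp) -> no flip
Dir SW: first cell 'B' (not opp) -> no flip
Dir S: opp run (2,4) (3,4) capped by B -> flip
Dir SE: first cell '.' (not opp) -> no flip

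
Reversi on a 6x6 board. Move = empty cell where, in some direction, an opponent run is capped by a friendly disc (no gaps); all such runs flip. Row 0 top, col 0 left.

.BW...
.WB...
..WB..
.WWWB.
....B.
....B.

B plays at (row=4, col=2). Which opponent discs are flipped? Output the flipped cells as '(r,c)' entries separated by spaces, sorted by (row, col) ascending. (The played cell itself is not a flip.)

Answer: (2,2) (3,2)

Derivation:
Dir NW: opp run (3,1), next='.' -> no flip
Dir N: opp run (3,2) (2,2) capped by B -> flip
Dir NE: opp run (3,3), next='.' -> no flip
Dir W: first cell '.' (not opp) -> no flip
Dir E: first cell '.' (not opp) -> no flip
Dir SW: first cell '.' (not opp) -> no flip
Dir S: first cell '.' (not opp) -> no flip
Dir SE: first cell '.' (not opp) -> no flip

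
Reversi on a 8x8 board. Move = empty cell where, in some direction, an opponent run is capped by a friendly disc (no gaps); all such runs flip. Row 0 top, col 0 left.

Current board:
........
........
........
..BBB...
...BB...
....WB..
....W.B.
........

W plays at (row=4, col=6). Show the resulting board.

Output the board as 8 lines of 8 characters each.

Answer: ........
........
........
..BBB...
...BB.W.
....WW..
....W.B.
........

Derivation:
Place W at (4,6); scan 8 dirs for brackets.
Dir NW: first cell '.' (not opp) -> no flip
Dir N: first cell '.' (not opp) -> no flip
Dir NE: first cell '.' (not opp) -> no flip
Dir W: first cell '.' (not opp) -> no flip
Dir E: first cell '.' (not opp) -> no flip
Dir SW: opp run (5,5) capped by W -> flip
Dir S: first cell '.' (not opp) -> no flip
Dir SE: first cell '.' (not opp) -> no flip
All flips: (5,5)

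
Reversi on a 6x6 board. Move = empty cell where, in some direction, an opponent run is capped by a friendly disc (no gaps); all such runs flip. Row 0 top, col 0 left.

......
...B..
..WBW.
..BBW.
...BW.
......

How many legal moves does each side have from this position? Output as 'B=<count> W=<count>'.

Answer: B=9 W=6

Derivation:
-- B to move --
(1,1): flips 1 -> legal
(1,2): flips 1 -> legal
(1,4): no bracket -> illegal
(1,5): flips 1 -> legal
(2,1): flips 1 -> legal
(2,5): flips 2 -> legal
(3,1): flips 1 -> legal
(3,5): flips 2 -> legal
(4,5): flips 2 -> legal
(5,3): no bracket -> illegal
(5,4): no bracket -> illegal
(5,5): flips 1 -> legal
B mobility = 9
-- W to move --
(0,2): flips 1 -> legal
(0,3): no bracket -> illegal
(0,4): flips 1 -> legal
(1,2): flips 1 -> legal
(1,4): no bracket -> illegal
(2,1): no bracket -> illegal
(3,1): flips 2 -> legal
(4,1): no bracket -> illegal
(4,2): flips 3 -> legal
(5,2): flips 1 -> legal
(5,3): no bracket -> illegal
(5,4): no bracket -> illegal
W mobility = 6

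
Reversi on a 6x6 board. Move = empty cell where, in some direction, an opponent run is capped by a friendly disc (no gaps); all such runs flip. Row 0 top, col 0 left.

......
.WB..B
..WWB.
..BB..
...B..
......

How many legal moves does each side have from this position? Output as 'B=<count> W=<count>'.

Answer: B=6 W=8

Derivation:
-- B to move --
(0,0): flips 2 -> legal
(0,1): no bracket -> illegal
(0,2): no bracket -> illegal
(1,0): flips 1 -> legal
(1,3): flips 1 -> legal
(1,4): flips 1 -> legal
(2,0): no bracket -> illegal
(2,1): flips 2 -> legal
(3,1): no bracket -> illegal
(3,4): flips 1 -> legal
B mobility = 6
-- W to move --
(0,1): flips 1 -> legal
(0,2): flips 1 -> legal
(0,3): no bracket -> illegal
(0,4): no bracket -> illegal
(0,5): no bracket -> illegal
(1,3): flips 1 -> legal
(1,4): no bracket -> illegal
(2,1): no bracket -> illegal
(2,5): flips 1 -> legal
(3,1): no bracket -> illegal
(3,4): no bracket -> illegal
(3,5): no bracket -> illegal
(4,1): flips 1 -> legal
(4,2): flips 1 -> legal
(4,4): flips 1 -> legal
(5,2): no bracket -> illegal
(5,3): flips 2 -> legal
(5,4): no bracket -> illegal
W mobility = 8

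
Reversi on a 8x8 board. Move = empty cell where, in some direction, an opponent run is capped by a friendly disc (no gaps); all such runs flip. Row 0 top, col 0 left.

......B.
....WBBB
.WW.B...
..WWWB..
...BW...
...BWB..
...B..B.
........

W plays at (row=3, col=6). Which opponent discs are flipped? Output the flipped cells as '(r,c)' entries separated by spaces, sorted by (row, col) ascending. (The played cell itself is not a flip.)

Dir NW: first cell '.' (not opp) -> no flip
Dir N: first cell '.' (not opp) -> no flip
Dir NE: first cell '.' (not opp) -> no flip
Dir W: opp run (3,5) capped by W -> flip
Dir E: first cell '.' (not opp) -> no flip
Dir SW: first cell '.' (not opp) -> no flip
Dir S: first cell '.' (not opp) -> no flip
Dir SE: first cell '.' (not opp) -> no flip

Answer: (3,5)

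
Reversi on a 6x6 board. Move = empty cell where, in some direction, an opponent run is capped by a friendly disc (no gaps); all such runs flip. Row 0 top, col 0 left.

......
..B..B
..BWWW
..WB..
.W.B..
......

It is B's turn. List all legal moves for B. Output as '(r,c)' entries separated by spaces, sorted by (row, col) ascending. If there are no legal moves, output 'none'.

(1,3): flips 1 -> legal
(1,4): no bracket -> illegal
(2,1): flips 1 -> legal
(3,0): no bracket -> illegal
(3,1): flips 1 -> legal
(3,4): flips 1 -> legal
(3,5): flips 1 -> legal
(4,0): no bracket -> illegal
(4,2): flips 1 -> legal
(5,0): no bracket -> illegal
(5,1): no bracket -> illegal
(5,2): no bracket -> illegal

Answer: (1,3) (2,1) (3,1) (3,4) (3,5) (4,2)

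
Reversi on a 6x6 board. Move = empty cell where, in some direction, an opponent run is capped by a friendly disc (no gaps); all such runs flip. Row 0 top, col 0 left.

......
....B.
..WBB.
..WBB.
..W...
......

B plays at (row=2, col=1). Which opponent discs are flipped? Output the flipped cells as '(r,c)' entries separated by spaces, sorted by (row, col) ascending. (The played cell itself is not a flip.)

Answer: (2,2)

Derivation:
Dir NW: first cell '.' (not opp) -> no flip
Dir N: first cell '.' (not opp) -> no flip
Dir NE: first cell '.' (not opp) -> no flip
Dir W: first cell '.' (not opp) -> no flip
Dir E: opp run (2,2) capped by B -> flip
Dir SW: first cell '.' (not opp) -> no flip
Dir S: first cell '.' (not opp) -> no flip
Dir SE: opp run (3,2), next='.' -> no flip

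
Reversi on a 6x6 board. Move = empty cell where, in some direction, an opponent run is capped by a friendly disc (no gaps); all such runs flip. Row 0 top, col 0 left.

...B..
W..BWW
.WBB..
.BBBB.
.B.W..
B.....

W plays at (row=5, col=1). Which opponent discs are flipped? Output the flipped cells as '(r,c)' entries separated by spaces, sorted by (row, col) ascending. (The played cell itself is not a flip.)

Answer: (3,1) (4,1)

Derivation:
Dir NW: first cell '.' (not opp) -> no flip
Dir N: opp run (4,1) (3,1) capped by W -> flip
Dir NE: first cell '.' (not opp) -> no flip
Dir W: opp run (5,0), next=edge -> no flip
Dir E: first cell '.' (not opp) -> no flip
Dir SW: edge -> no flip
Dir S: edge -> no flip
Dir SE: edge -> no flip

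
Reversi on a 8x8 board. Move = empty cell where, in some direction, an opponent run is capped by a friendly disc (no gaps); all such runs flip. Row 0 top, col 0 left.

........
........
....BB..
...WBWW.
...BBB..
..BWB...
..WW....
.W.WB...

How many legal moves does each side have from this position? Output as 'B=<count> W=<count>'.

-- B to move --
(2,2): flips 1 -> legal
(2,3): flips 1 -> legal
(2,6): flips 1 -> legal
(2,7): flips 1 -> legal
(3,2): flips 1 -> legal
(3,7): flips 2 -> legal
(4,2): flips 1 -> legal
(4,6): flips 1 -> legal
(4,7): flips 1 -> legal
(5,1): no bracket -> illegal
(6,0): no bracket -> illegal
(6,1): no bracket -> illegal
(6,4): no bracket -> illegal
(7,0): no bracket -> illegal
(7,2): flips 3 -> legal
B mobility = 10
-- W to move --
(1,3): flips 1 -> legal
(1,4): flips 1 -> legal
(1,5): flips 2 -> legal
(1,6): no bracket -> illegal
(2,3): no bracket -> illegal
(2,6): no bracket -> illegal
(3,2): no bracket -> illegal
(4,1): flips 1 -> legal
(4,2): flips 1 -> legal
(4,6): no bracket -> illegal
(5,1): flips 1 -> legal
(5,5): flips 3 -> legal
(5,6): no bracket -> illegal
(6,1): no bracket -> illegal
(6,4): no bracket -> illegal
(6,5): no bracket -> illegal
(7,5): flips 1 -> legal
W mobility = 8

Answer: B=10 W=8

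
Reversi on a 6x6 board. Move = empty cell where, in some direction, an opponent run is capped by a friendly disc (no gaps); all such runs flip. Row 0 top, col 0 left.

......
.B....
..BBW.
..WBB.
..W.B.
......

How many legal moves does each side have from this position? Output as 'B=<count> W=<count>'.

Answer: B=7 W=5

Derivation:
-- B to move --
(1,3): no bracket -> illegal
(1,4): flips 1 -> legal
(1,5): flips 1 -> legal
(2,1): no bracket -> illegal
(2,5): flips 1 -> legal
(3,1): flips 1 -> legal
(3,5): no bracket -> illegal
(4,1): flips 1 -> legal
(4,3): no bracket -> illegal
(5,1): flips 1 -> legal
(5,2): flips 2 -> legal
(5,3): no bracket -> illegal
B mobility = 7
-- W to move --
(0,0): no bracket -> illegal
(0,1): no bracket -> illegal
(0,2): no bracket -> illegal
(1,0): no bracket -> illegal
(1,2): flips 1 -> legal
(1,3): no bracket -> illegal
(1,4): flips 1 -> legal
(2,0): no bracket -> illegal
(2,1): flips 2 -> legal
(2,5): no bracket -> illegal
(3,1): no bracket -> illegal
(3,5): flips 2 -> legal
(4,3): no bracket -> illegal
(4,5): no bracket -> illegal
(5,3): no bracket -> illegal
(5,4): flips 2 -> legal
(5,5): no bracket -> illegal
W mobility = 5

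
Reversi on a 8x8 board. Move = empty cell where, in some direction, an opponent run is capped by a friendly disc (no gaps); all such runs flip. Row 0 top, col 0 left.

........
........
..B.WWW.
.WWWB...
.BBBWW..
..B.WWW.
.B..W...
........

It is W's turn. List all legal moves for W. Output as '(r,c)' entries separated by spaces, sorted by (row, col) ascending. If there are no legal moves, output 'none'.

(1,1): flips 1 -> legal
(1,2): flips 1 -> legal
(1,3): flips 1 -> legal
(2,1): no bracket -> illegal
(2,3): flips 1 -> legal
(3,0): no bracket -> illegal
(3,5): flips 1 -> legal
(4,0): flips 3 -> legal
(5,0): flips 1 -> legal
(5,1): flips 2 -> legal
(5,3): flips 2 -> legal
(6,0): no bracket -> illegal
(6,2): flips 2 -> legal
(6,3): no bracket -> illegal
(7,0): flips 4 -> legal
(7,1): no bracket -> illegal
(7,2): no bracket -> illegal

Answer: (1,1) (1,2) (1,3) (2,3) (3,5) (4,0) (5,0) (5,1) (5,3) (6,2) (7,0)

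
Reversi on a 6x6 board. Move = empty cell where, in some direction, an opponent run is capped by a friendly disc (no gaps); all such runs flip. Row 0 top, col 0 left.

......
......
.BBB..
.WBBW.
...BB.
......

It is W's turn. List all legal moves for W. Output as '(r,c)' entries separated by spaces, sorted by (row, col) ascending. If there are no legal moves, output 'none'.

Answer: (1,1) (1,2) (1,3) (5,2) (5,4)

Derivation:
(1,0): no bracket -> illegal
(1,1): flips 1 -> legal
(1,2): flips 1 -> legal
(1,3): flips 1 -> legal
(1,4): no bracket -> illegal
(2,0): no bracket -> illegal
(2,4): no bracket -> illegal
(3,0): no bracket -> illegal
(3,5): no bracket -> illegal
(4,1): no bracket -> illegal
(4,2): no bracket -> illegal
(4,5): no bracket -> illegal
(5,2): flips 1 -> legal
(5,3): no bracket -> illegal
(5,4): flips 1 -> legal
(5,5): no bracket -> illegal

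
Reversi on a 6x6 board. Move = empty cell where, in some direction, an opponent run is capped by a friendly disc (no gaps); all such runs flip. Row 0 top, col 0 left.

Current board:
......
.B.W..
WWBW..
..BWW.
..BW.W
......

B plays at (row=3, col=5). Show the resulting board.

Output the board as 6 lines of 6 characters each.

Place B at (3,5); scan 8 dirs for brackets.
Dir NW: first cell '.' (not opp) -> no flip
Dir N: first cell '.' (not opp) -> no flip
Dir NE: edge -> no flip
Dir W: opp run (3,4) (3,3) capped by B -> flip
Dir E: edge -> no flip
Dir SW: first cell '.' (not opp) -> no flip
Dir S: opp run (4,5), next='.' -> no flip
Dir SE: edge -> no flip
All flips: (3,3) (3,4)

Answer: ......
.B.W..
WWBW..
..BBBB
..BW.W
......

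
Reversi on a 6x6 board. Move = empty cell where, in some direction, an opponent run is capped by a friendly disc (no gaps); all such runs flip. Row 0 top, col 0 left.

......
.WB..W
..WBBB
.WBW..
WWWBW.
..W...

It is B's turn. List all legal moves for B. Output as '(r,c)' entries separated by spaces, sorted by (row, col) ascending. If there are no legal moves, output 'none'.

(0,0): no bracket -> illegal
(0,1): no bracket -> illegal
(0,2): no bracket -> illegal
(0,4): no bracket -> illegal
(0,5): flips 1 -> legal
(1,0): flips 1 -> legal
(1,3): no bracket -> illegal
(1,4): no bracket -> illegal
(2,0): no bracket -> illegal
(2,1): flips 1 -> legal
(3,0): flips 1 -> legal
(3,4): flips 1 -> legal
(3,5): no bracket -> illegal
(4,5): flips 1 -> legal
(5,0): flips 1 -> legal
(5,1): flips 2 -> legal
(5,3): no bracket -> illegal
(5,4): no bracket -> illegal
(5,5): no bracket -> illegal

Answer: (0,5) (1,0) (2,1) (3,0) (3,4) (4,5) (5,0) (5,1)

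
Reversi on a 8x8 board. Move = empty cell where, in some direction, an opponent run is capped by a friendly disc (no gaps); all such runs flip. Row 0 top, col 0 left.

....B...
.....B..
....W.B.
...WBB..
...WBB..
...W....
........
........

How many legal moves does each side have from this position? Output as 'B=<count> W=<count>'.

Answer: B=7 W=7

Derivation:
-- B to move --
(1,3): flips 1 -> legal
(1,4): flips 1 -> legal
(2,2): flips 1 -> legal
(2,3): no bracket -> illegal
(2,5): no bracket -> illegal
(3,2): flips 1 -> legal
(4,2): flips 3 -> legal
(5,2): flips 1 -> legal
(5,4): no bracket -> illegal
(6,2): flips 1 -> legal
(6,3): no bracket -> illegal
(6,4): no bracket -> illegal
B mobility = 7
-- W to move --
(0,3): no bracket -> illegal
(0,5): no bracket -> illegal
(0,6): flips 1 -> legal
(1,3): no bracket -> illegal
(1,4): no bracket -> illegal
(1,6): no bracket -> illegal
(1,7): flips 3 -> legal
(2,3): no bracket -> illegal
(2,5): flips 1 -> legal
(2,7): no bracket -> illegal
(3,6): flips 2 -> legal
(3,7): no bracket -> illegal
(4,6): flips 3 -> legal
(5,4): flips 2 -> legal
(5,5): flips 1 -> legal
(5,6): no bracket -> illegal
W mobility = 7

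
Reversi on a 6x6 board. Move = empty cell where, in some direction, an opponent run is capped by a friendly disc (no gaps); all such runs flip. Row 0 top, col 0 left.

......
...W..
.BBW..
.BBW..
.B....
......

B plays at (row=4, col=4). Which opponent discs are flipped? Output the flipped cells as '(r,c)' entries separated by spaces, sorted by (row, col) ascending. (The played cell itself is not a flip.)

Answer: (3,3)

Derivation:
Dir NW: opp run (3,3) capped by B -> flip
Dir N: first cell '.' (not opp) -> no flip
Dir NE: first cell '.' (not opp) -> no flip
Dir W: first cell '.' (not opp) -> no flip
Dir E: first cell '.' (not opp) -> no flip
Dir SW: first cell '.' (not opp) -> no flip
Dir S: first cell '.' (not opp) -> no flip
Dir SE: first cell '.' (not opp) -> no flip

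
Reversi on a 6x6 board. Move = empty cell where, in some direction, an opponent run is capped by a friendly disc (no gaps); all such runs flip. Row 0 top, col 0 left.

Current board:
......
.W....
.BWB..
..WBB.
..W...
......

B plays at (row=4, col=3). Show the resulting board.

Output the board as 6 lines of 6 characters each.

Place B at (4,3); scan 8 dirs for brackets.
Dir NW: opp run (3,2) capped by B -> flip
Dir N: first cell 'B' (not opp) -> no flip
Dir NE: first cell 'B' (not opp) -> no flip
Dir W: opp run (4,2), next='.' -> no flip
Dir E: first cell '.' (not opp) -> no flip
Dir SW: first cell '.' (not opp) -> no flip
Dir S: first cell '.' (not opp) -> no flip
Dir SE: first cell '.' (not opp) -> no flip
All flips: (3,2)

Answer: ......
.W....
.BWB..
..BBB.
..WB..
......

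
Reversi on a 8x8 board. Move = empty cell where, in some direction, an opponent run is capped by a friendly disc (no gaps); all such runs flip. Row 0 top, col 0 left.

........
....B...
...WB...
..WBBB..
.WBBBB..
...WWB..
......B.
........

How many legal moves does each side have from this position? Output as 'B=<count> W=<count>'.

Answer: B=12 W=9

Derivation:
-- B to move --
(1,2): flips 1 -> legal
(1,3): flips 1 -> legal
(2,1): flips 1 -> legal
(2,2): flips 2 -> legal
(3,0): no bracket -> illegal
(3,1): flips 1 -> legal
(4,0): flips 1 -> legal
(5,0): flips 3 -> legal
(5,1): no bracket -> illegal
(5,2): flips 2 -> legal
(6,2): flips 1 -> legal
(6,3): flips 2 -> legal
(6,4): flips 2 -> legal
(6,5): flips 1 -> legal
B mobility = 12
-- W to move --
(0,3): no bracket -> illegal
(0,4): flips 4 -> legal
(0,5): flips 1 -> legal
(1,3): no bracket -> illegal
(1,5): no bracket -> illegal
(2,2): no bracket -> illegal
(2,5): flips 1 -> legal
(2,6): flips 2 -> legal
(3,1): flips 1 -> legal
(3,6): flips 4 -> legal
(4,6): flips 4 -> legal
(5,1): no bracket -> illegal
(5,2): flips 1 -> legal
(5,6): flips 3 -> legal
(5,7): no bracket -> illegal
(6,4): no bracket -> illegal
(6,5): no bracket -> illegal
(6,7): no bracket -> illegal
(7,5): no bracket -> illegal
(7,6): no bracket -> illegal
(7,7): no bracket -> illegal
W mobility = 9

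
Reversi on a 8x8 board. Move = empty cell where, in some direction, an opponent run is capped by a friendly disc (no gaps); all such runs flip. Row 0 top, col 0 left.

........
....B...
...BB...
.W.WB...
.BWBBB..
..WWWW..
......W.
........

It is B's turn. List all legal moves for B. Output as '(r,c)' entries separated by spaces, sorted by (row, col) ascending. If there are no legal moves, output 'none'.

Answer: (2,1) (2,2) (3,2) (5,1) (6,1) (6,2) (6,3) (6,4) (6,5) (7,7)

Derivation:
(2,0): no bracket -> illegal
(2,1): flips 1 -> legal
(2,2): flips 1 -> legal
(3,0): no bracket -> illegal
(3,2): flips 1 -> legal
(4,0): no bracket -> illegal
(4,6): no bracket -> illegal
(5,1): flips 2 -> legal
(5,6): no bracket -> illegal
(5,7): no bracket -> illegal
(6,1): flips 1 -> legal
(6,2): flips 1 -> legal
(6,3): flips 3 -> legal
(6,4): flips 1 -> legal
(6,5): flips 2 -> legal
(6,7): no bracket -> illegal
(7,5): no bracket -> illegal
(7,6): no bracket -> illegal
(7,7): flips 2 -> legal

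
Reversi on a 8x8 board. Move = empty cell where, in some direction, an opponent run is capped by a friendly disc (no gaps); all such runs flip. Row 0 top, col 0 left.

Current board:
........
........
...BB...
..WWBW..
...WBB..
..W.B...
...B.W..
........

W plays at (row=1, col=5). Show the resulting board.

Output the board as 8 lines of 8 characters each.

Place W at (1,5); scan 8 dirs for brackets.
Dir NW: first cell '.' (not opp) -> no flip
Dir N: first cell '.' (not opp) -> no flip
Dir NE: first cell '.' (not opp) -> no flip
Dir W: first cell '.' (not opp) -> no flip
Dir E: first cell '.' (not opp) -> no flip
Dir SW: opp run (2,4) capped by W -> flip
Dir S: first cell '.' (not opp) -> no flip
Dir SE: first cell '.' (not opp) -> no flip
All flips: (2,4)

Answer: ........
.....W..
...BW...
..WWBW..
...WBB..
..W.B...
...B.W..
........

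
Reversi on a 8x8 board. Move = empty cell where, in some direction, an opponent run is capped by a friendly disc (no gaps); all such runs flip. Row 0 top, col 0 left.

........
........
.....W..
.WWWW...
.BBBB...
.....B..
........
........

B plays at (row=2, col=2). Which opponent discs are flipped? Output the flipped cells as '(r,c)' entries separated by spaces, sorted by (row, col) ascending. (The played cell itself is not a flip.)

Answer: (3,2) (3,3)

Derivation:
Dir NW: first cell '.' (not opp) -> no flip
Dir N: first cell '.' (not opp) -> no flip
Dir NE: first cell '.' (not opp) -> no flip
Dir W: first cell '.' (not opp) -> no flip
Dir E: first cell '.' (not opp) -> no flip
Dir SW: opp run (3,1), next='.' -> no flip
Dir S: opp run (3,2) capped by B -> flip
Dir SE: opp run (3,3) capped by B -> flip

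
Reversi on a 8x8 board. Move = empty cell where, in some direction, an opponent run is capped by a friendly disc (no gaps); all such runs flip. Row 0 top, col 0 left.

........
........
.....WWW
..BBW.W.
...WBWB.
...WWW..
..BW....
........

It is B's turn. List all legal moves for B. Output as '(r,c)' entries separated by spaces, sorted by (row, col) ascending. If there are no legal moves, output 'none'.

(1,4): no bracket -> illegal
(1,5): no bracket -> illegal
(1,6): flips 2 -> legal
(1,7): no bracket -> illegal
(2,3): no bracket -> illegal
(2,4): flips 1 -> legal
(3,5): flips 1 -> legal
(3,7): no bracket -> illegal
(4,2): flips 1 -> legal
(4,7): no bracket -> illegal
(5,2): no bracket -> illegal
(5,6): no bracket -> illegal
(6,4): flips 3 -> legal
(6,5): flips 2 -> legal
(6,6): flips 1 -> legal
(7,2): no bracket -> illegal
(7,3): flips 3 -> legal
(7,4): no bracket -> illegal

Answer: (1,6) (2,4) (3,5) (4,2) (6,4) (6,5) (6,6) (7,3)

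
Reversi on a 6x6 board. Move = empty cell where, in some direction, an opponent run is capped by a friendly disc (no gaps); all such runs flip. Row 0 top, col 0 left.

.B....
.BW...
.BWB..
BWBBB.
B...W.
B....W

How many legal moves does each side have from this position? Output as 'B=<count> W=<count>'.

-- B to move --
(0,2): flips 2 -> legal
(0,3): flips 1 -> legal
(1,3): flips 3 -> legal
(2,0): no bracket -> illegal
(3,5): no bracket -> illegal
(4,1): flips 1 -> legal
(4,2): no bracket -> illegal
(4,3): no bracket -> illegal
(4,5): no bracket -> illegal
(5,3): no bracket -> illegal
(5,4): flips 1 -> legal
B mobility = 5
-- W to move --
(0,0): flips 1 -> legal
(0,2): no bracket -> illegal
(1,0): flips 1 -> legal
(1,3): no bracket -> illegal
(1,4): no bracket -> illegal
(2,0): flips 1 -> legal
(2,4): flips 2 -> legal
(2,5): no bracket -> illegal
(3,5): flips 3 -> legal
(4,1): no bracket -> illegal
(4,2): flips 1 -> legal
(4,3): no bracket -> illegal
(4,5): flips 2 -> legal
(5,1): no bracket -> illegal
W mobility = 7

Answer: B=5 W=7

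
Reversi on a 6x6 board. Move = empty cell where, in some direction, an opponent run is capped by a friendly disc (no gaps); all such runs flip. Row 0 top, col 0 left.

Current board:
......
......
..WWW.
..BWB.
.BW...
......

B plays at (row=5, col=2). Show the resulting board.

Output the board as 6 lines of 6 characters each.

Place B at (5,2); scan 8 dirs for brackets.
Dir NW: first cell 'B' (not opp) -> no flip
Dir N: opp run (4,2) capped by B -> flip
Dir NE: first cell '.' (not opp) -> no flip
Dir W: first cell '.' (not opp) -> no flip
Dir E: first cell '.' (not opp) -> no flip
Dir SW: edge -> no flip
Dir S: edge -> no flip
Dir SE: edge -> no flip
All flips: (4,2)

Answer: ......
......
..WWW.
..BWB.
.BB...
..B...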